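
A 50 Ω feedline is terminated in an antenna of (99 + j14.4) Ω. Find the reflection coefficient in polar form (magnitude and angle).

Γ ≈ 0.341 ∠ 10.9°

Γ = (Z_L − Z_0)/(Z_L + Z_0) = (49 + j14.4)/(149 + j14.4)
|Γ| = 51.1/150 = 0.341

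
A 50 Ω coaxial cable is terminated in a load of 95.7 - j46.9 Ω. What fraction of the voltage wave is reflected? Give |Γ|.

|Γ| ≈ 0.428

Γ = (Z_L − Z_0)/(Z_L + Z_0) = (45.7 − j46.9)/(145.7 − j46.9)
|Γ| = 65.5/153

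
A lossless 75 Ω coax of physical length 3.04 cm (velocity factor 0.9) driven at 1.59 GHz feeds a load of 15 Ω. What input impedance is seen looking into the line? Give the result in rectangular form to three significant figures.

Z_in ≈ 68.6 + j128 Ω

λ = v/f = 0.9·c / 1.59 GHz = 0.17 m
βl = 2π·l/λ = 2π × 0.179 = 64.4°
tan(βl) = tan(64.4°) = 2.09
Z_in = Z_0·(Z_L + jZ_0·tanβl)/(Z_0 + jZ_L·tanβl)
     = 75·(15 + j157)/(75 + j31.4)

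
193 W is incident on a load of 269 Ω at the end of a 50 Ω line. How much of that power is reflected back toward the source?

P_reflected ≈ 91 W

Γ = (269 − 50)/(269 + 50) = 0.687
|Γ|² = 0.471
P_refl = |Γ|²·P_inc = 91 W, P_del = (1 − |Γ|²)·P_inc = 102 W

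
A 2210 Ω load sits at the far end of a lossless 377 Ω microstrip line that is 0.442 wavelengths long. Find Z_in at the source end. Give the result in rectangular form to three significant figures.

Z_in ≈ 422 + j800 Ω

βl = 2π × 0.442 = 159°
tan(βl) = tan(159°) = -0.381
Z_in = Z_0·(Z_L + jZ_0·tanβl)/(Z_0 + jZ_L·tanβl)
     = 377·(2210 − j144)/(377 − j843)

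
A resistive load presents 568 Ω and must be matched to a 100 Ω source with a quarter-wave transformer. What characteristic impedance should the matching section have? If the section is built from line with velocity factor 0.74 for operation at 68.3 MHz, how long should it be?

Z_qwt = √(Z_0·R_L) = √(100 × 568) = √56800
λ = 0.74·c/f = 3.25 m, so l = λ/4 = 0.813 m

Z_qwt ≈ 238 Ω; length ≈ 81.3 cm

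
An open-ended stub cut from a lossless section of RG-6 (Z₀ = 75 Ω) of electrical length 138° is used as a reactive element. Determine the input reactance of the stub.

tan(βl) = -0.9
For an open-ended stub, Z_in = −jZ_0·cot(βl) = −jZ_0/tan(βl)

X_in ≈ 83.3 Ω (inductive)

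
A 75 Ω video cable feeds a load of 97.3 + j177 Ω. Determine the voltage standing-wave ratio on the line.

VSWR ≈ 6.2

Γ = (Z_L − Z_0)/(Z_L + Z_0) = (22.3 + j177)/(172.3 + j177)
|Γ| = 178/247 = 0.722
VSWR = (1 + |Γ|)/(1 − |Γ|) = 1.72/0.278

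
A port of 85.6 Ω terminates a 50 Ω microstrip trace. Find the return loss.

RL ≈ 11.6 dB

Γ = (85.6 − 50)/(85.6 + 50) = 0.263
RL = −20·log₁₀|Γ| = −20·log₁₀(0.263)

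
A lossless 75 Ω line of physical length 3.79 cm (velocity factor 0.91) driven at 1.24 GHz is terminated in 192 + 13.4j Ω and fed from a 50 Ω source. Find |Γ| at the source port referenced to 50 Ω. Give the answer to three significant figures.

λ = v/f = 0.91·c / 1.24 GHz = 0.22 m
βl = 2π·l/λ = 2π × 0.172 = 62°
tan(βl) = 1.88
Z_in = Z_0·(Z_L + jZ_0·tanβl)/(Z_0 + jZ_L·tanβl) = 36.9 − j34.8 Ω
Γ_s = (Z_in − Z_s)/(Z_in + Z_s) = (-13.1 − j34.8)/(86.9 − j34.8), |Γ_s| = 0.397

|Γ| ≈ 0.397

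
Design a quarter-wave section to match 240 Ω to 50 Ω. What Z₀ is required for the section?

Z_qwt ≈ 110 Ω

Z_qwt = √(Z_0·R_L) = √(50 × 240) = √12000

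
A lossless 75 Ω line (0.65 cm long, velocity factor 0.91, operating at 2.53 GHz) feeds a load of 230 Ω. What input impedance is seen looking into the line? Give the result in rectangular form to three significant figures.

Z_in ≈ 107 − j101 Ω

λ = v/f = 0.91·c / 2.53 GHz = 0.108 m
βl = 2π·l/λ = 2π × 0.0602 = 21.7°
tan(βl) = tan(21.7°) = 0.398
Z_in = Z_0·(Z_L + jZ_0·tanβl)/(Z_0 + jZ_L·tanβl)
     = 75·(230 + j29.8)/(75 + j91.5)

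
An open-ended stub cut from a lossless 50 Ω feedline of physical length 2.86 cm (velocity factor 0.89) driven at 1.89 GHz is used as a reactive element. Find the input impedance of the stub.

λ = v/f = 0.89·c / 1.89 GHz = 0.141 m
βl = 2π·l/λ = 2π × 0.202 = 72.9°
tan(βl) = 3.25
For an open-ended stub, Z_in = −jZ_0·cot(βl) = −jZ_0/tan(βl)

Z_in ≈ −j15.4 Ω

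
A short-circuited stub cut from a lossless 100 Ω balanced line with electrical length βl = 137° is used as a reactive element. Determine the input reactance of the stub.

tan(βl) = -0.933
For a short-circuited stub, Z_in = jZ_0·tan(βl)

X_in ≈ -93.3 Ω (capacitive)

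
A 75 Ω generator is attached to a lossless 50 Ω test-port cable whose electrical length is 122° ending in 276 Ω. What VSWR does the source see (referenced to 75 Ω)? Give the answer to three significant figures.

VSWR ≈ 7.01

tan(βl) = -1.6
Z_in = Z_0·(Z_L + jZ_0·tanβl)/(Z_0 + jZ_L·tanβl) = 12.4 + j29.8 Ω
Γ_s = (Z_in − Z_s)/(Z_in + Z_s) = (-62.6 + j29.8)/(87.4 + j29.8), |Γ_s| = 0.75
VSWR = (1 + |Γ_s|)/(1 − |Γ_s|)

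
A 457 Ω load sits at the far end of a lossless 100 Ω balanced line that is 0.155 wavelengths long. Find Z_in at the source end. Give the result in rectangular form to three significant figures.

Z_in ≈ 31.3 − j63.3 Ω

βl = 2π × 0.155 = 55.8°
tan(βl) = tan(55.8°) = 1.47
Z_in = Z_0·(Z_L + jZ_0·tanβl)/(Z_0 + jZ_L·tanβl)
     = 100·(457 + j147)/(100 + j672)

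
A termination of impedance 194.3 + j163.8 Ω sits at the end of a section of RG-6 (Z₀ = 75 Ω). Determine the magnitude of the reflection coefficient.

Γ = (Z_L − Z_0)/(Z_L + Z_0) = (119.3 + j163.8)/(269.3 + j163.8)
|Γ| = 203/315

|Γ| ≈ 0.643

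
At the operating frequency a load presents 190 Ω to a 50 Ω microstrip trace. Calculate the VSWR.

For a purely resistive load, VSWR = R_L/Z_0 or Z_0/R_L (whichever > 1) = 190/50

VSWR ≈ 3.8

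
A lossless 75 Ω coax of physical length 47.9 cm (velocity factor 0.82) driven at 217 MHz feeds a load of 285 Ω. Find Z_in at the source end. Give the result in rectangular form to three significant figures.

Z_in ≈ 72.3 + j106 Ω

λ = v/f = 0.82·c / 217 MHz = 1.13 m
βl = 2π·l/λ = 2π × 0.423 = 152°
tan(βl) = tan(152°) = -0.529
Z_in = Z_0·(Z_L + jZ_0·tanβl)/(Z_0 + jZ_L·tanβl)
     = 75·(285 − j39.7)/(75 − j151)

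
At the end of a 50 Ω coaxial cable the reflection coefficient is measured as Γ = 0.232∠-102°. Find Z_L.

Z_L ≈ 41.1 − j19.7 Ω

Z_L = Z_0·(1 + Γ)/(1 − Γ) = 50·(0.952 − j0.227)/(1.05 + j0.227)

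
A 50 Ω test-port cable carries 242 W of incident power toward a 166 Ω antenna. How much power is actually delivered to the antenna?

P_delivered ≈ 172 W

Γ = (166 − 50)/(166 + 50) = 0.537
|Γ|² = 0.288
P_refl = |Γ|²·P_inc = 69.8 W, P_del = (1 − |Γ|²)·P_inc = 172 W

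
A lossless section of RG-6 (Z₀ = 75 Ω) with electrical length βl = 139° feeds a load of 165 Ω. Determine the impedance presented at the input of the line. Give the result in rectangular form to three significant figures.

Z_in ≈ 62.2 + j53.8 Ω

tan(βl) = tan(139°) = -0.869
Z_in = Z_0·(Z_L + jZ_0·tanβl)/(Z_0 + jZ_L·tanβl)
     = 75·(165 − j65.2)/(75 − j143)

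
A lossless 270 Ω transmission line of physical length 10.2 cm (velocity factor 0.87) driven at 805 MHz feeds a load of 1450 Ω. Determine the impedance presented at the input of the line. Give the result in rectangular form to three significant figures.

λ = v/f = 0.87·c / 805 MHz = 0.324 m
βl = 2π·l/λ = 2π × 0.315 = 113°
tan(βl) = tan(113°) = -2.33
Z_in = Z_0·(Z_L + jZ_0·tanβl)/(Z_0 + jZ_L·tanβl)
     = 270·(1450 − j628)/(270 − j3370)

Z_in ≈ 59.2 + j111 Ω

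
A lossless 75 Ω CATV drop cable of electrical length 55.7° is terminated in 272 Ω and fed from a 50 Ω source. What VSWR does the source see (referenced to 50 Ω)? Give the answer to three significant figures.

tan(βl) = 1.47
Z_in = Z_0·(Z_L + jZ_0·tanβl)/(Z_0 + jZ_L·tanβl) = 29.3 − j45.7 Ω
Γ_s = (Z_in − Z_s)/(Z_in + Z_s) = (-20.7 − j45.7)/(79.3 − j45.7), |Γ_s| = 0.548
VSWR = (1 + |Γ_s|)/(1 − |Γ_s|)

VSWR ≈ 3.43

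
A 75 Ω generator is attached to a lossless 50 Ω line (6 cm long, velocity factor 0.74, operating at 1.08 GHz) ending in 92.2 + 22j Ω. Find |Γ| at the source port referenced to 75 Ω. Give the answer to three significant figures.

λ = v/f = 0.74·c / 1.08 GHz = 0.206 m
βl = 2π·l/λ = 2π × 0.292 = 105°
tan(βl) = -3.71
Z_in = Z_0·(Z_L + jZ_0·tanβl)/(Z_0 + jZ_L·tanβl) = 25.3 + j3.73 Ω
Γ_s = (Z_in − Z_s)/(Z_in + Z_s) = (-49.7 + j3.73)/(100 + j3.73), |Γ_s| = 0.496

|Γ| ≈ 0.496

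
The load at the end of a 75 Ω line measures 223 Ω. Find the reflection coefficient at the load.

Γ = 0.497

Γ = (Z_L − Z_0)/(Z_L + Z_0) = (223 − 75)/(223 + 75) = 148/298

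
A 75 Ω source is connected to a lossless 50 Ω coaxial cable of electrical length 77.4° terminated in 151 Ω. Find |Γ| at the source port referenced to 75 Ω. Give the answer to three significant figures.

tan(βl) = 4.47
Z_in = Z_0·(Z_L + jZ_0·tanβl)/(Z_0 + jZ_L·tanβl) = 17.3 − j9.9 Ω
Γ_s = (Z_in − Z_s)/(Z_in + Z_s) = (-57.7 − j9.9)/(92.3 − j9.9), |Γ_s| = 0.631

|Γ| ≈ 0.631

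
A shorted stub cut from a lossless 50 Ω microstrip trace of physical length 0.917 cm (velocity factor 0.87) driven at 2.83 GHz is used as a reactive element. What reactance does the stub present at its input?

X_in ≈ 36.1 Ω (inductive)

λ = v/f = 0.87·c / 2.83 GHz = 0.0922 m
βl = 2π·l/λ = 2π × 0.0994 = 35.8°
tan(βl) = 0.721
For a shorted stub, Z_in = jZ_0·tan(βl)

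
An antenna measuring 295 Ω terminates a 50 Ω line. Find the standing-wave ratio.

VSWR ≈ 5.9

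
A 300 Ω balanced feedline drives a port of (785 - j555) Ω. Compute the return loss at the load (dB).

RL ≈ 4.37 dB

Γ = (485 − j555)/(1085 − j555), |Γ| = 0.605
RL = −20·log₁₀|Γ| = −20·log₁₀(0.605)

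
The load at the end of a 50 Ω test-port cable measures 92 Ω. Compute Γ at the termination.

Γ = 0.296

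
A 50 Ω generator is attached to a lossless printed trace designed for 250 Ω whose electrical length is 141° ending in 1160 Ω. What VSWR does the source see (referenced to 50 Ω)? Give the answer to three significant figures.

tan(βl) = -0.81
Z_in = Z_0·(Z_L + jZ_0·tanβl)/(Z_0 + jZ_L·tanβl) = 127 + j275 Ω
Γ_s = (Z_in − Z_s)/(Z_in + Z_s) = (77 + j275)/(177 + j275), |Γ_s| = 0.873
VSWR = (1 + |Γ_s|)/(1 − |Γ_s|)

VSWR ≈ 14.8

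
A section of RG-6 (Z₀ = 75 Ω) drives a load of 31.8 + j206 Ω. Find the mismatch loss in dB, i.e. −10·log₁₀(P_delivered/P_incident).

mismatch loss ≈ 7.52 dB

Γ = (-43.2 + j206)/(106.8 + j206), |Γ| = 0.907
|Γ|² = 0.823, so P_del/P_inc = 1 − |Γ|² = 0.177
ML = −10·log₁₀(1 − |Γ|²)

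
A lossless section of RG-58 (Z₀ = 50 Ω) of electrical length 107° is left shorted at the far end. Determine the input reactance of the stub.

tan(βl) = -3.27
For a shorted stub, Z_in = jZ_0·tan(βl)

X_in ≈ -164 Ω (capacitive)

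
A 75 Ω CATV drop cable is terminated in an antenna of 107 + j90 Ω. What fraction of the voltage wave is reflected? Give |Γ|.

|Γ| ≈ 0.47

Γ = (Z_L − Z_0)/(Z_L + Z_0) = (32 + j90)/(182 + j90)
|Γ| = 95.5/203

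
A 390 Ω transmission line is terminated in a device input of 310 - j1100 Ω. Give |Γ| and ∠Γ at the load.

Γ ≈ 0.846 ∠ -36.6°

Γ = (Z_L − Z_0)/(Z_L + Z_0) = (-80 − j1100)/(700 − j1100)
|Γ| = 1100/1300 = 0.846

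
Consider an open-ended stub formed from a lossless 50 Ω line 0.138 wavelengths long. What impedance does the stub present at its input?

βl = 2π × 0.138 = 49.7°
tan(βl) = 1.18
For an open-ended stub, Z_in = −jZ_0·cot(βl) = −jZ_0/tan(βl)

Z_in ≈ −j42.4 Ω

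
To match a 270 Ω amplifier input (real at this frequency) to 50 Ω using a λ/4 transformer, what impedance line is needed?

Z_qwt ≈ 116 Ω

Z_qwt = √(Z_0·R_L) = √(50 × 270) = √13500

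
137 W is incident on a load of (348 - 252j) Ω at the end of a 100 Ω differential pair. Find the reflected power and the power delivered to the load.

|Γ| = |(248 − j252)/(448 − j252)| = 0.688
|Γ|² = 0.473
P_refl = |Γ|²·P_inc = 64.8 W, P_del = (1 − |Γ|²)·P_inc = 72.2 W

P_reflected ≈ 64.8 W; P_delivered ≈ 72.2 W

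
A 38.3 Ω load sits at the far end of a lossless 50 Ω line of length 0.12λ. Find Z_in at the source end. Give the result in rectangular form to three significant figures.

βl = 2π × 0.12 = 43.2°
tan(βl) = tan(43.2°) = 0.939
Z_in = Z_0·(Z_L + jZ_0·tanβl)/(Z_0 + jZ_L·tanβl)
     = 50·(38.3 + j47)/(50 + j36)

Z_in ≈ 47.5 + j12.8 Ω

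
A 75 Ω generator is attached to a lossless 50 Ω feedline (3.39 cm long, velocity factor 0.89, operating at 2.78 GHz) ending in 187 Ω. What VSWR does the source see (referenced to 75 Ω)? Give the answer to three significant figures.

VSWR ≈ 4.52

λ = v/f = 0.89·c / 2.78 GHz = 0.096 m
βl = 2π·l/λ = 2π × 0.353 = 127°
tan(βl) = -1.32
Z_in = Z_0·(Z_L + jZ_0·tanβl)/(Z_0 + jZ_L·tanβl) = 20.2 + j33.7 Ω
Γ_s = (Z_in − Z_s)/(Z_in + Z_s) = (-54.8 + j33.7)/(95.2 + j33.7), |Γ_s| = 0.637
VSWR = (1 + |Γ_s|)/(1 − |Γ_s|)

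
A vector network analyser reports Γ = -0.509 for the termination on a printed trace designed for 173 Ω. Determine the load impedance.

Z_L ≈ 56.3 Ω

Z_L = Z_0·(1 + Γ)/(1 − Γ) = 173·(0.491)/(1.51)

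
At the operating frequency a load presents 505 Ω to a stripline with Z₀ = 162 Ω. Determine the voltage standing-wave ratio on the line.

VSWR ≈ 3.12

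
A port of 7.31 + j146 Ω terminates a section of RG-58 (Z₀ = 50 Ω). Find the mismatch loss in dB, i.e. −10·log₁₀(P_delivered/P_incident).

Γ = (-42.69 + j146)/(57.31 + j146), |Γ| = 0.97
|Γ|² = 0.941, so P_del/P_inc = 1 − |Γ|² = 0.0594
ML = −10·log₁₀(1 − |Γ|²)

mismatch loss ≈ 12.3 dB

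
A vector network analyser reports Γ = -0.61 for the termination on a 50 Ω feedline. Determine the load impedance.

Z_L ≈ 12.1 Ω

Z_L = Z_0·(1 + Γ)/(1 − Γ) = 50·(0.39)/(1.61)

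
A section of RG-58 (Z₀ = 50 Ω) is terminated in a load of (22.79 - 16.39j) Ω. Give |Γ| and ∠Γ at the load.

Γ ≈ 0.426 ∠ -136°

Γ = (Z_L − Z_0)/(Z_L + Z_0) = (-27.21 − j16.39)/(72.79 − j16.39)
|Γ| = 31.8/74.6 = 0.426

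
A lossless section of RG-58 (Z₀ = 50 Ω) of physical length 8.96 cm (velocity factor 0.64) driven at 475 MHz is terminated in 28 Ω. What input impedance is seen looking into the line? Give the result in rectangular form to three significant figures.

λ = v/f = 0.64·c / 475 MHz = 0.404 m
βl = 2π·l/λ = 2π × 0.222 = 79.8°
tan(βl) = tan(79.8°) = 5.56
Z_in = Z_0·(Z_L + jZ_0·tanβl)/(Z_0 + jZ_L·tanβl)
     = 50·(28 + j278)/(50 + j156)

Z_in ≈ 83.6 + j17.8 Ω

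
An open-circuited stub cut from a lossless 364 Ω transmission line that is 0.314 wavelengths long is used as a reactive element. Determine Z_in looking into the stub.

Z_in ≈ +j155 Ω

βl = 2π × 0.314 = 113°
tan(βl) = -2.35
For an open-circuited stub, Z_in = −jZ_0·cot(βl) = −jZ_0/tan(βl)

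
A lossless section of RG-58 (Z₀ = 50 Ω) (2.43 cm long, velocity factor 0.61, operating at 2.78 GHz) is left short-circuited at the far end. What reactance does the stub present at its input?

X_in ≈ -53.8 Ω (capacitive)

λ = v/f = 0.61·c / 2.78 GHz = 0.0658 m
βl = 2π·l/λ = 2π × 0.369 = 133°
tan(βl) = -1.08
For a short-circuited stub, Z_in = jZ_0·tan(βl)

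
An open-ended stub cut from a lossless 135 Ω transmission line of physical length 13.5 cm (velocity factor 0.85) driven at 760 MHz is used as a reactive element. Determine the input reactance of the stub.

λ = v/f = 0.85·c / 760 MHz = 0.336 m
βl = 2π·l/λ = 2π × 0.402 = 145°
tan(βl) = -0.704
For an open-ended stub, Z_in = −jZ_0·cot(βl) = −jZ_0/tan(βl)

X_in ≈ 192 Ω (inductive)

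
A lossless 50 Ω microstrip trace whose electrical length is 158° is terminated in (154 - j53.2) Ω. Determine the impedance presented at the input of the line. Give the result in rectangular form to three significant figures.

tan(βl) = tan(158°) = -0.404
Z_in = Z_0·(Z_L + jZ_0·tanβl)/(Z_0 + jZ_L·tanβl)
     = 50·(154 − j73.4)/(28.5 − j62.2)

Z_in ≈ 95.6 + j79.9 Ω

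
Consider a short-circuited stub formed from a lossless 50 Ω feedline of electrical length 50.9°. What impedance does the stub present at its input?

Z_in ≈ +j61.5 Ω

tan(βl) = 1.23
For a short-circuited stub, Z_in = jZ_0·tan(βl)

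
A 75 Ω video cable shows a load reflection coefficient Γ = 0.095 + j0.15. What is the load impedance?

Z_L = Z_0·(1 + Γ)/(1 − Γ) = 75·(1.09 + j0.15)/(0.905 − j0.15)

Z_L ≈ 86.3 + j26.7 Ω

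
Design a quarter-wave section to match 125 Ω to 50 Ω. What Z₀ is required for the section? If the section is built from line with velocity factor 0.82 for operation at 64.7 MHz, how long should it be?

Z_qwt = √(Z_0·R_L) = √(50 × 125) = √6250
λ = 0.82·c/f = 3.8 m, so l = λ/4 = 0.951 m

Z_qwt ≈ 79.1 Ω; length ≈ 95.1 cm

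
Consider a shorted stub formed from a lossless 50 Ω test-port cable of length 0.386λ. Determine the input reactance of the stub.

X_in ≈ -43.5 Ω (capacitive)

βl = 2π × 0.386 = 139°
tan(βl) = -0.871
For a shorted stub, Z_in = jZ_0·tan(βl)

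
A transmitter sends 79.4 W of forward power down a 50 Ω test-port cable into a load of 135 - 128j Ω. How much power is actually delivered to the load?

P_delivered ≈ 42.4 W

|Γ| = |(85 − j128)/(185 − j128)| = 0.683
|Γ|² = 0.466
P_refl = |Γ|²·P_inc = 37 W, P_del = (1 − |Γ|²)·P_inc = 42.4 W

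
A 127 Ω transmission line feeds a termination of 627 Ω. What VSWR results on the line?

VSWR ≈ 4.94

Γ = (627 − 127)/(627 + 127) = 0.663
VSWR = (1 + 0.663)/(1 − 0.663)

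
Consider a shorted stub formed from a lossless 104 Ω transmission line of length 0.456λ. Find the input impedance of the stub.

Z_in ≈ −j29.5 Ω

βl = 2π × 0.456 = 164°
tan(βl) = -0.284
For a shorted stub, Z_in = jZ_0·tan(βl)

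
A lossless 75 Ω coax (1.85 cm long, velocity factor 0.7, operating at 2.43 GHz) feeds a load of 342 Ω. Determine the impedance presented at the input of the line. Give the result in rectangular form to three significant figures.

Z_in ≈ 17.3 − j16.4 Ω

λ = v/f = 0.7·c / 2.43 GHz = 0.0864 m
βl = 2π·l/λ = 2π × 0.214 = 77.1°
tan(βl) = tan(77.1°) = 4.35
Z_in = Z_0·(Z_L + jZ_0·tanβl)/(Z_0 + jZ_L·tanβl)
     = 75·(342 + j327)/(75 + j1490)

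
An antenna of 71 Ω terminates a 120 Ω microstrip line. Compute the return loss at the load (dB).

RL ≈ 11.8 dB

Γ = (71 − 120)/(71 + 120) = -0.257
RL = −20·log₁₀|Γ| = −20·log₁₀(0.257)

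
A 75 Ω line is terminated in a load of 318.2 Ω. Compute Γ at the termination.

Γ = (Z_L − Z_0)/(Z_L + Z_0) = (318.2 − 75)/(318.2 + 75) = 243.2/393.2

Γ = 0.619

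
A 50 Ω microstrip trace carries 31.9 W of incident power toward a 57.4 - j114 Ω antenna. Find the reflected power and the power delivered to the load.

|Γ| = |(7.4 − j114)/(107.4 − j114)| = 0.729
|Γ|² = 0.532
P_refl = |Γ|²·P_inc = 17 W, P_del = (1 − |Γ|²)·P_inc = 14.9 W

P_reflected ≈ 17 W; P_delivered ≈ 14.9 W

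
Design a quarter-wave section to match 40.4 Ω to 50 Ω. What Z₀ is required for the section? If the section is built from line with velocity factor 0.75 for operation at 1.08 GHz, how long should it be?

Z_qwt = √(Z_0·R_L) = √(50 × 40.4) = √2020
λ = 0.75·c/f = 0.208 m, so l = λ/4 = 0.0521 m

Z_qwt ≈ 44.9 Ω; length ≈ 5.21 cm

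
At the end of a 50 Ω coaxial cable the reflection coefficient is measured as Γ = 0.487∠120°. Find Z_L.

Z_L ≈ 22.1 + j24.5 Ω

Z_L = Z_0·(1 + Γ)/(1 − Γ) = 50·(0.757 + j0.422)/(1.24 − j0.422)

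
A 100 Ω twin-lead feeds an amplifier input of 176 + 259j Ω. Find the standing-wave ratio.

VSWR ≈ 5.97

Γ = (Z_L − Z_0)/(Z_L + Z_0) = (76 + j259)/(276 + j259)
|Γ| = 270/378 = 0.713
VSWR = (1 + |Γ|)/(1 − |Γ|) = 1.71/0.287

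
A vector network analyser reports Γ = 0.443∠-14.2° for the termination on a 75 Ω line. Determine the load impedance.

Z_L ≈ 179 − j48.3 Ω

Z_L = Z_0·(1 + Γ)/(1 − Γ) = 75·(1.43 − j0.109)/(0.571 + j0.109)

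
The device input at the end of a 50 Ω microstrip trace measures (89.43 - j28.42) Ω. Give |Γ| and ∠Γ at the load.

Γ ≈ 0.342 ∠ -24.3°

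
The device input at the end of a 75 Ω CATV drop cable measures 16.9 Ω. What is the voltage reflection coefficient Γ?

Γ = -0.632

Γ = (Z_L − Z_0)/(Z_L + Z_0) = (16.9 − 75)/(16.9 + 75) = -58.1/91.9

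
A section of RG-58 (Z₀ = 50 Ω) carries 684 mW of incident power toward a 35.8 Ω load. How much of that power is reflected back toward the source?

P_reflected ≈ 18.7 mW

Γ = (35.8 − 50)/(35.8 + 50) = -0.166
|Γ|² = 0.0274
P_refl = |Γ|²·P_inc = 18.7 mW, P_del = (1 − |Γ|²)·P_inc = 665 mW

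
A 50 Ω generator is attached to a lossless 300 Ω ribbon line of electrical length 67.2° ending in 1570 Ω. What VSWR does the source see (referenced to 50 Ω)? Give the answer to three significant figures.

tan(βl) = 2.38
Z_in = Z_0·(Z_L + jZ_0·tanβl)/(Z_0 + jZ_L·tanβl) = 67 − j121 Ω
Γ_s = (Z_in − Z_s)/(Z_in + Z_s) = (17 − j121)/(117 − j121), |Γ_s| = 0.725
VSWR = (1 + |Γ_s|)/(1 − |Γ_s|)

VSWR ≈ 6.28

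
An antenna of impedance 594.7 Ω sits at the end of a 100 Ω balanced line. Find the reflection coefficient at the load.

Γ = 0.712

Γ = (Z_L − Z_0)/(Z_L + Z_0) = (594.7 − 100)/(594.7 + 100) = 494.7/694.7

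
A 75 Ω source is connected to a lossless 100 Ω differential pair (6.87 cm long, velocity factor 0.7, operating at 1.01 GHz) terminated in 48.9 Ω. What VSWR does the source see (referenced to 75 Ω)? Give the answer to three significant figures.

VSWR ≈ 2.48

λ = v/f = 0.7·c / 1.01 GHz = 0.208 m
βl = 2π·l/λ = 2π × 0.33 = 119°
tan(βl) = -1.81
Z_in = Z_0·(Z_L + jZ_0·tanβl)/(Z_0 + jZ_L·tanβl) = 117 − j77.2 Ω
Γ_s = (Z_in − Z_s)/(Z_in + Z_s) = (42.2 − j77.2)/(192 − j77.2), |Γ_s| = 0.425
VSWR = (1 + |Γ_s|)/(1 − |Γ_s|)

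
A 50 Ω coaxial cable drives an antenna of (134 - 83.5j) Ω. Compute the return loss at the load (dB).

Γ = (84 − j83.5)/(184 − j83.5), |Γ| = 0.586
RL = −20·log₁₀|Γ| = −20·log₁₀(0.586)

RL ≈ 4.64 dB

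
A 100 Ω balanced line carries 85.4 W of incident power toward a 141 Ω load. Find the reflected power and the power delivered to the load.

P_reflected ≈ 2.47 W; P_delivered ≈ 82.9 W

Γ = (141 − 100)/(141 + 100) = 0.17
|Γ|² = 0.0289
P_refl = |Γ|²·P_inc = 2.47 W, P_del = (1 − |Γ|²)·P_inc = 82.9 W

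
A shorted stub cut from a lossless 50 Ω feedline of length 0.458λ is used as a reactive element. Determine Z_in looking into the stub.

Z_in ≈ −j13.5 Ω

βl = 2π × 0.458 = 165°
tan(βl) = -0.27
For a shorted stub, Z_in = jZ_0·tan(βl)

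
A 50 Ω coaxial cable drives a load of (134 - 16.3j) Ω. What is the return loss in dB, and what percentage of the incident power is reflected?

RL ≈ 6.68 dB; 21.5% of incident power reflected

Γ = (84 − j16.3)/(184 − j16.3), |Γ| = 0.463
RL = −20·log₁₀(0.463) = 6.68 dB
P_refl/P_inc = |Γ|² = 0.215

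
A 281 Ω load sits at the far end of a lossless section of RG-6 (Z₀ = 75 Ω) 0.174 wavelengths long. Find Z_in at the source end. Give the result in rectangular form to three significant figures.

βl = 2π × 0.174 = 62.6°
tan(βl) = tan(62.6°) = 1.93
Z_in = Z_0·(Z_L + jZ_0·tanβl)/(Z_0 + jZ_L·tanβl)
     = 75·(281 + j145)/(75 + j543)

Z_in ≈ 24.9 − j35.4 Ω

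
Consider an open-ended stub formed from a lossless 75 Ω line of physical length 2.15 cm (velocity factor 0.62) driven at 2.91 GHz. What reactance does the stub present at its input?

λ = v/f = 0.62·c / 2.91 GHz = 0.0639 m
βl = 2π·l/λ = 2π × 0.336 = 121°
tan(βl) = -1.66
For an open-ended stub, Z_in = −jZ_0·cot(βl) = −jZ_0/tan(βl)

X_in ≈ 45.2 Ω (inductive)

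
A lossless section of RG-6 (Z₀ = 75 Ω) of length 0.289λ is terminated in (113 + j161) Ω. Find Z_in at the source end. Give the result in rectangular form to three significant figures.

βl = 2π × 0.289 = 104°
tan(βl) = tan(104°) = -4
Z_in = Z_0·(Z_L + jZ_0·tanβl)/(Z_0 + jZ_L·tanβl)
     = 75·(113 − j139)/(719 − j452)

Z_in ≈ 15 − j5.08 Ω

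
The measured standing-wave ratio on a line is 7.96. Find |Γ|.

|Γ| = (S − 1)/(S + 1) = (7.96 − 1)/(7.96 + 1) = 6.96/8.96

|Γ| ≈ 0.777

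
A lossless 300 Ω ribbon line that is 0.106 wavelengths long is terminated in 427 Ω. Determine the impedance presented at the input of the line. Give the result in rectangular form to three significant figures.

Z_in ≈ 307 − j107 Ω

βl = 2π × 0.106 = 38.2°
tan(βl) = tan(38.2°) = 0.786
Z_in = Z_0·(Z_L + jZ_0·tanβl)/(Z_0 + jZ_L·tanβl)
     = 300·(427 + j236)/(300 + j336)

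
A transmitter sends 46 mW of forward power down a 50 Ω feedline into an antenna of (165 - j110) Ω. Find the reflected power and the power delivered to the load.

|Γ| = |(115 − j110)/(215 − j110)| = 0.659
|Γ|² = 0.434
P_refl = |Γ|²·P_inc = 20 mW, P_del = (1 − |Γ|²)·P_inc = 26 mW

P_reflected ≈ 20 mW; P_delivered ≈ 26 mW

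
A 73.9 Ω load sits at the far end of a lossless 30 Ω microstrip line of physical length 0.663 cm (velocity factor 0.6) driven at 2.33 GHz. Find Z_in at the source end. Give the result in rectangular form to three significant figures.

Z_in ≈ 31.6 − j28.7 Ω

λ = v/f = 0.6·c / 2.33 GHz = 0.0773 m
βl = 2π·l/λ = 2π × 0.0858 = 30.9°
tan(βl) = tan(30.9°) = 0.598
Z_in = Z_0·(Z_L + jZ_0·tanβl)/(Z_0 + jZ_L·tanβl)
     = 30·(73.9 + j18)/(30 + j44.2)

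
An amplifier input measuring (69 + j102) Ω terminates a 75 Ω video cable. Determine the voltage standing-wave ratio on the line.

VSWR ≈ 3.75

Γ = (Z_L − Z_0)/(Z_L + Z_0) = (-6 + j102)/(144 + j102)
|Γ| = 102/176 = 0.579
VSWR = (1 + |Γ|)/(1 − |Γ|) = 1.58/0.421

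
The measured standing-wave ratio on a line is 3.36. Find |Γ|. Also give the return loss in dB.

|Γ| ≈ 0.541; return loss ≈ 5.33 dB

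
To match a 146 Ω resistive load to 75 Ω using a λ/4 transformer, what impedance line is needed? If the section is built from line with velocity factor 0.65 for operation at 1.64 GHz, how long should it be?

Z_qwt = √(Z_0·R_L) = √(75 × 146) = √10950
λ = 0.65·c/f = 0.119 m, so l = λ/4 = 0.0297 m

Z_qwt ≈ 105 Ω; length ≈ 2.97 cm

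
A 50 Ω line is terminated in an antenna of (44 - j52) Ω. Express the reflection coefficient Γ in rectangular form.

Γ = (Z_L − Z_0)/(Z_L + Z_0) = (-6 − j52)/(94 − j52)

Γ ≈ 0.185 − j0.451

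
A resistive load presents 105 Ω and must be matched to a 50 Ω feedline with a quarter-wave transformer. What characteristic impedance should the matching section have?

Z_qwt ≈ 72.5 Ω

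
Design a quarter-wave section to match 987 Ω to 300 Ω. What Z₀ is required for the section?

Z_qwt = √(Z_0·R_L) = √(300 × 987) = √296100

Z_qwt ≈ 544 Ω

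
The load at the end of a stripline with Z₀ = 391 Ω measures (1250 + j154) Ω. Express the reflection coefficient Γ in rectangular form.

Γ = (Z_L − Z_0)/(Z_L + Z_0) = (859 + j154)/(1641 + j154)

Γ ≈ 0.528 + j0.0443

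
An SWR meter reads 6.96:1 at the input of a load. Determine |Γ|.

|Γ| ≈ 0.749

|Γ| = (S − 1)/(S + 1) = (6.96 − 1)/(6.96 + 1) = 5.96/7.96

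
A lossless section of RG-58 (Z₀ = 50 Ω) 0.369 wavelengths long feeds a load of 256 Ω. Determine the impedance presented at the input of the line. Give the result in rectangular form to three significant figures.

βl = 2π × 0.369 = 133°
tan(βl) = tan(133°) = -1.08
Z_in = Z_0·(Z_L + jZ_0·tanβl)/(Z_0 + jZ_L·tanβl)
     = 50·(256 − j53.9)/(50 − j276)

Z_in ≈ 17.6 + j43.2 Ω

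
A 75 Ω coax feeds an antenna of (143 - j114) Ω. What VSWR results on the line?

VSWR ≈ 3.34

Γ = (Z_L − Z_0)/(Z_L + Z_0) = (68 − j114)/(218 − j114)
|Γ| = 133/246 = 0.54
VSWR = (1 + |Γ|)/(1 − |Γ|) = 1.54/0.46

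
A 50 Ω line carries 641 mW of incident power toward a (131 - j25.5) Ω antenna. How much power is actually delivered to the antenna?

|Γ| = |(81 − j25.5)/(181 − j25.5)| = 0.465
|Γ|² = 0.216
P_refl = |Γ|²·P_inc = 138 mW, P_del = (1 − |Γ|²)·P_inc = 503 mW

P_delivered ≈ 503 mW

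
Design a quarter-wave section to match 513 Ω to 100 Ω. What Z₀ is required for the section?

Z_qwt ≈ 226 Ω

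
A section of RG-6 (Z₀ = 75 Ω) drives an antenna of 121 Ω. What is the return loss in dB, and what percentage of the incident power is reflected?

Γ = (121 − 75)/(121 + 75) = 0.235
RL = −20·log₁₀(0.235) = 12.6 dB
P_refl/P_inc = |Γ|² = 0.0551

RL ≈ 12.6 dB; 5.51% of incident power reflected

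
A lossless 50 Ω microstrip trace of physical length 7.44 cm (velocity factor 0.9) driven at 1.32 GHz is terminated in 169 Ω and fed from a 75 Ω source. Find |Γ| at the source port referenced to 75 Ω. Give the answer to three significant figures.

λ = v/f = 0.9·c / 1.32 GHz = 0.205 m
βl = 2π·l/λ = 2π × 0.364 = 131°
tan(βl) = -1.15
Z_in = Z_0·(Z_L + jZ_0·tanβl)/(Z_0 + jZ_L·tanβl) = 24.3 + j37.1 Ω
Γ_s = (Z_in − Z_s)/(Z_in + Z_s) = (-50.7 + j37.1)/(99.3 + j37.1), |Γ_s| = 0.592

|Γ| ≈ 0.592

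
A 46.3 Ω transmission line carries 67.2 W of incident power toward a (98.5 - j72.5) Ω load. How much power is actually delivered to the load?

P_delivered ≈ 46.7 W

|Γ| = |(52.2 − j72.5)/(144.8 − j72.5)| = 0.552
|Γ|² = 0.304
P_refl = |Γ|²·P_inc = 20.5 W, P_del = (1 − |Γ|²)·P_inc = 46.7 W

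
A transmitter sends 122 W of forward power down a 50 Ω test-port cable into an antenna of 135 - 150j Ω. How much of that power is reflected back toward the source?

|Γ| = |(85 − j150)/(185 − j150)| = 0.724
|Γ|² = 0.524
P_refl = |Γ|²·P_inc = 63.9 W, P_del = (1 − |Γ|²)·P_inc = 58.1 W

P_reflected ≈ 63.9 W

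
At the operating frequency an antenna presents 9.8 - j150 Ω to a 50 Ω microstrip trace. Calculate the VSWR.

Γ = (Z_L − Z_0)/(Z_L + Z_0) = (-40.2 − j150)/(59.8 − j150)
|Γ| = 155/161 = 0.962
VSWR = (1 + |Γ|)/(1 − |Γ|) = 1.96/0.0383

VSWR ≈ 51.2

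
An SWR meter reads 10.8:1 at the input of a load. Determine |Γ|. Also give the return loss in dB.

|Γ| = (S − 1)/(S + 1) = (10.8 − 1)/(10.8 + 1) = 9.8/11.8
RL = −20·log₁₀|Γ| = −20·log₁₀(0.831)

|Γ| ≈ 0.831; return loss ≈ 1.61 dB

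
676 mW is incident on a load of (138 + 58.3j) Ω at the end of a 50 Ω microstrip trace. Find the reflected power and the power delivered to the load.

|Γ| = |(88 + j58.3)/(188 + j58.3)| = 0.536
|Γ|² = 0.288
P_refl = |Γ|²·P_inc = 194 mW, P_del = (1 − |Γ|²)·P_inc = 482 mW

P_reflected ≈ 194 mW; P_delivered ≈ 482 mW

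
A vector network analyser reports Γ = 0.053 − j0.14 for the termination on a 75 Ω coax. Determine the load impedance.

Z_L ≈ 80 − j22.9 Ω

Z_L = Z_0·(1 + Γ)/(1 − Γ) = 75·(1.05 − j0.14)/(0.947 + j0.14)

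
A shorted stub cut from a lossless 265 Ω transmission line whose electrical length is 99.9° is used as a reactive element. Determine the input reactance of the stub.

tan(βl) = -5.73
For a shorted stub, Z_in = jZ_0·tan(βl)

X_in ≈ -1520 Ω (capacitive)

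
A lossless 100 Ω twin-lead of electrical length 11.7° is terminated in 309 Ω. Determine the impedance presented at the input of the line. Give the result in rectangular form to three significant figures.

Z_in ≈ 229 − j126 Ω

tan(βl) = tan(11.7°) = 0.207
Z_in = Z_0·(Z_L + jZ_0·tanβl)/(Z_0 + jZ_L·tanβl)
     = 100·(309 + j20.7)/(100 + j64)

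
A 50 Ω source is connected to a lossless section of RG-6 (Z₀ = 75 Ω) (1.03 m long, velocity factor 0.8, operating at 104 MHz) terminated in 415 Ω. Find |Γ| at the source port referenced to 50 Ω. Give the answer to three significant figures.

λ = v/f = 0.8·c / 104 MHz = 2.31 m
βl = 2π·l/λ = 2π × 0.446 = 161°
tan(βl) = -0.351
Z_in = Z_0·(Z_L + jZ_0·tanβl)/(Z_0 + jZ_L·tanβl) = 97.8 + j163 Ω
Γ_s = (Z_in − Z_s)/(Z_in + Z_s) = (47.8 + j163)/(148 + j163), |Γ_s| = 0.773

|Γ| ≈ 0.773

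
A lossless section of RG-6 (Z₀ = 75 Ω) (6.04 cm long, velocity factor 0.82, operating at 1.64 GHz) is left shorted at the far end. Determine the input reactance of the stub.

λ = v/f = 0.82·c / 1.64 GHz = 0.15 m
βl = 2π·l/λ = 2π × 0.403 = 145°
tan(βl) = -0.701
For a shorted stub, Z_in = jZ_0·tan(βl)

X_in ≈ -52.6 Ω (capacitive)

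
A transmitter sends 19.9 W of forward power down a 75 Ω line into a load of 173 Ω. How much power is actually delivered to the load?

P_delivered ≈ 16.8 W

Γ = (173 − 75)/(173 + 75) = 0.395
|Γ|² = 0.156
P_refl = |Γ|²·P_inc = 3.11 W, P_del = (1 − |Γ|²)·P_inc = 16.8 W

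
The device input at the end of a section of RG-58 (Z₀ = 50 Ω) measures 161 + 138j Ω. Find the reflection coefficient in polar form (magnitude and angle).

Γ ≈ 0.702 ∠ 18°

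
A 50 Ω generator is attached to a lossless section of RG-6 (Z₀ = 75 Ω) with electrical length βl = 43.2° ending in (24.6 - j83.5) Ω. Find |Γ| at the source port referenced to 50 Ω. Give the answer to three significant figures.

|Γ| ≈ 0.652

tan(βl) = 0.939
Z_in = Z_0·(Z_L + jZ_0·tanβl)/(Z_0 + jZ_L·tanβl) = 10.8 − j8.02 Ω
Γ_s = (Z_in − Z_s)/(Z_in + Z_s) = (-39.2 − j8.02)/(60.8 − j8.02), |Γ_s| = 0.652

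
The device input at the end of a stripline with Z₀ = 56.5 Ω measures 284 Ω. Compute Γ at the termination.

Γ = (Z_L − Z_0)/(Z_L + Z_0) = (284 − 56.5)/(284 + 56.5) = 227.5/340.5

Γ = 0.668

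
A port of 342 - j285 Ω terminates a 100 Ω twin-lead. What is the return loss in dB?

Γ = (242 − j285)/(442 − j285), |Γ| = 0.711
RL = −20·log₁₀|Γ| = −20·log₁₀(0.711)

RL ≈ 2.96 dB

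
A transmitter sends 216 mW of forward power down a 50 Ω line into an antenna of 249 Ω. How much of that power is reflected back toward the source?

P_reflected ≈ 95.7 mW

Γ = (249 − 50)/(249 + 50) = 0.666
|Γ|² = 0.443
P_refl = |Γ|²·P_inc = 95.7 mW, P_del = (1 − |Γ|²)·P_inc = 120 mW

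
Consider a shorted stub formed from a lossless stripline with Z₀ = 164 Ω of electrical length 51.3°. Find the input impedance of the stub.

tan(βl) = 1.25
For a shorted stub, Z_in = jZ_0·tan(βl)

Z_in ≈ +j205 Ω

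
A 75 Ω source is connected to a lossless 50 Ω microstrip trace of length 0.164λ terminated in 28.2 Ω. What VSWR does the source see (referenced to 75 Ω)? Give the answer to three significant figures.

βl = 2π × 0.164 = 59°
tan(βl) = 1.67
Z_in = Z_0·(Z_L + jZ_0·tanβl)/(Z_0 + jZ_L·tanβl) = 56.6 + j30.2 Ω
Γ_s = (Z_in − Z_s)/(Z_in + Z_s) = (-18.4 + j30.2)/(132 + j30.2), |Γ_s| = 0.262
VSWR = (1 + |Γ_s|)/(1 − |Γ_s|)

VSWR ≈ 1.71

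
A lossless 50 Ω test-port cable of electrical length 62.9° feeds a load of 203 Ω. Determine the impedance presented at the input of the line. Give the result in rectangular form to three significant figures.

tan(βl) = tan(62.9°) = 1.95
Z_in = Z_0·(Z_L + jZ_0·tanβl)/(Z_0 + jZ_L·tanβl)
     = 50·(203 + j97.7)/(50 + j397)

Z_in ≈ 15.3 − j23.7 Ω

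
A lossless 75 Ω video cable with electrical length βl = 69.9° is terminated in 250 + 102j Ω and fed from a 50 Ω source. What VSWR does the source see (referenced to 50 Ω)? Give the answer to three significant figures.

tan(βl) = 2.73
Z_in = Z_0·(Z_L + jZ_0·tanβl)/(Z_0 + jZ_L·tanβl) = 23.4 − j34.4 Ω
Γ_s = (Z_in − Z_s)/(Z_in + Z_s) = (-26.6 − j34.4)/(73.4 − j34.4), |Γ_s| = 0.536
VSWR = (1 + |Γ_s|)/(1 − |Γ_s|)

VSWR ≈ 3.31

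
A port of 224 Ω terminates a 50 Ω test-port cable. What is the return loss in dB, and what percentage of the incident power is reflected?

Γ = (224 − 50)/(224 + 50) = 0.635
RL = −20·log₁₀(0.635) = 3.94 dB
P_refl/P_inc = |Γ|² = 0.403

RL ≈ 3.94 dB; 40.3% of incident power reflected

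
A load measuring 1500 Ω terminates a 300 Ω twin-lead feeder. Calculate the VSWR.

For a purely resistive load, VSWR = R_L/Z_0 or Z_0/R_L (whichever > 1) = 1500/300

VSWR ≈ 5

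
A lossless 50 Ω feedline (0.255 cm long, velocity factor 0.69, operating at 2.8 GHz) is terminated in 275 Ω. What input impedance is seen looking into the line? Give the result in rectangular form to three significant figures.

λ = v/f = 0.69·c / 2.8 GHz = 0.0739 m
βl = 2π·l/λ = 2π × 0.0345 = 12.4°
tan(βl) = tan(12.4°) = 0.22
Z_in = Z_0·(Z_L + jZ_0·tanβl)/(Z_0 + jZ_L·tanβl)
     = 50·(275 + j11)/(50 + j60.6)

Z_in ≈ 117 − j131 Ω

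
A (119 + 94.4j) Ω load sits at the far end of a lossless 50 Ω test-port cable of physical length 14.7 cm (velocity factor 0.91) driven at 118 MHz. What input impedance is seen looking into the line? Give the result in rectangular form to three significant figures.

λ = v/f = 0.91·c / 118 MHz = 2.31 m
βl = 2π·l/λ = 2π × 0.0635 = 22.9°
tan(βl) = tan(22.9°) = 0.422
Z_in = Z_0·(Z_L + jZ_0·tanβl)/(Z_0 + jZ_L·tanβl)
     = 50·(119 + j115)/(10.2 + j50.2)

Z_in ≈ 134 − j91.4 Ω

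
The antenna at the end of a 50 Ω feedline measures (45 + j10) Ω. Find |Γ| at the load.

Γ = (Z_L − Z_0)/(Z_L + Z_0) = (-5 + j10)/(95 + j10)
|Γ| = 11.2/95.5

|Γ| ≈ 0.117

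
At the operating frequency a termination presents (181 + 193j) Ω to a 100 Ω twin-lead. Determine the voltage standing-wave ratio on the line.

VSWR ≈ 4.18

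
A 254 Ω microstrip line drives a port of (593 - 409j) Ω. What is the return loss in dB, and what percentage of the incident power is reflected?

RL ≈ 4.96 dB; 31.9% of incident power reflected

Γ = (339 − j409)/(847 − j409), |Γ| = 0.565
RL = −20·log₁₀(0.565) = 4.96 dB
P_refl/P_inc = |Γ|² = 0.319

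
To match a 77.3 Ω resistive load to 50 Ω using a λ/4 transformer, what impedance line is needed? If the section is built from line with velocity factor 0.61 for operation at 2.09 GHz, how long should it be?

Z_qwt = √(Z_0·R_L) = √(50 × 77.3) = √3865
λ = 0.61·c/f = 0.0876 m, so l = λ/4 = 0.0219 m

Z_qwt ≈ 62.2 Ω; length ≈ 2.19 cm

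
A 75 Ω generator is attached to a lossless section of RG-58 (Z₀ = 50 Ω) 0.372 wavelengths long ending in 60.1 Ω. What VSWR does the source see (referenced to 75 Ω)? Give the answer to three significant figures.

βl = 2π × 0.372 = 134°
tan(βl) = -1.04
Z_in = Z_0·(Z_L + jZ_0·tanβl)/(Z_0 + jZ_L·tanβl) = 48.8 + j9.03 Ω
Γ_s = (Z_in − Z_s)/(Z_in + Z_s) = (-26.2 + j9.03)/(124 + j9.03), |Γ_s| = 0.223
VSWR = (1 + |Γ_s|)/(1 − |Γ_s|)

VSWR ≈ 1.57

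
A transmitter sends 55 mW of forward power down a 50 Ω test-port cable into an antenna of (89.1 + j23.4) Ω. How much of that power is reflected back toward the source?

|Γ| = |(39.1 + j23.4)/(139.1 + j23.4)| = 0.323
|Γ|² = 0.104
P_refl = |Γ|²·P_inc = 5.74 mW, P_del = (1 − |Γ|²)·P_inc = 49.3 mW

P_reflected ≈ 5.74 mW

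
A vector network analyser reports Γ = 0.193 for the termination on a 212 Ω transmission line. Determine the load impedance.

Z_L = Z_0·(1 + Γ)/(1 − Γ) = 212·(1.19)/(0.807)

Z_L ≈ 313 Ω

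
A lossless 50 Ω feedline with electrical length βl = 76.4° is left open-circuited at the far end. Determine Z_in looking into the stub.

tan(βl) = 4.13
For an open-circuited stub, Z_in = −jZ_0·cot(βl) = −jZ_0/tan(βl)

Z_in ≈ −j12.1 Ω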